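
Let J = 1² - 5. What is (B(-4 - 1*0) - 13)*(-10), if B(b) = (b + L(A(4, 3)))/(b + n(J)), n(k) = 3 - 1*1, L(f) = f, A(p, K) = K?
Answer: 125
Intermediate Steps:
J = -4 (J = 1 - 5 = -4)
n(k) = 2 (n(k) = 3 - 1 = 2)
B(b) = (3 + b)/(2 + b) (B(b) = (b + 3)/(b + 2) = (3 + b)/(2 + b))
(B(-4 - 1*0) - 13)*(-10) = ((3 + (-4 - 1*0))/(2 + (-4 - 1*0)) - 13)*(-10) = ((3 + (-4 + 0))/(2 + (-4 + 0)) - 13)*(-10) = ((3 - 4)/(2 - 4) - 13)*(-10) = (-1/(-2) - 13)*(-10) = (-½*(-1) - 13)*(-10) = (½ - 13)*(-10) = -25/2*(-10) = 125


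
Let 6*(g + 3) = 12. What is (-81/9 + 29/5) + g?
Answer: -21/5 ≈ -4.2000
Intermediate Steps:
g = -1 (g = -3 + (⅙)*12 = -3 + 2 = -1)
(-81/9 + 29/5) + g = (-81/9 + 29/5) - 1 = (-81*⅑ + 29*(⅕)) - 1 = (-9 + 29/5) - 1 = -16/5 - 1 = -21/5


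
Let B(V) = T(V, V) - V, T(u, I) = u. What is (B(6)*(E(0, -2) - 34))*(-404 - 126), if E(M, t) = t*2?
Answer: 0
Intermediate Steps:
E(M, t) = 2*t
B(V) = 0 (B(V) = V - V = 0)
(B(6)*(E(0, -2) - 34))*(-404 - 126) = (0*(2*(-2) - 34))*(-404 - 126) = (0*(-4 - 34))*(-530) = (0*(-38))*(-530) = 0*(-530) = 0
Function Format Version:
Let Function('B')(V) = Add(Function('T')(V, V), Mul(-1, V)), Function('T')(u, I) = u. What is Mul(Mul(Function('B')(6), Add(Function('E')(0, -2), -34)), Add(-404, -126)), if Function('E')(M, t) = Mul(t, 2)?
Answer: 0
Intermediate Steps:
Function('E')(M, t) = Mul(2, t)
Function('B')(V) = 0 (Function('B')(V) = Add(V, Mul(-1, V)) = 0)
Mul(Mul(Function('B')(6), Add(Function('E')(0, -2), -34)), Add(-404, -126)) = Mul(Mul(0, Add(Mul(2, -2), -34)), Add(-404, -126)) = Mul(Mul(0, Add(-4, -34)), -530) = Mul(Mul(0, -38), -530) = Mul(0, -530) = 0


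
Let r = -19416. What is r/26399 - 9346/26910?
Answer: -384604807/355198545 ≈ -1.0828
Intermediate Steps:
r/26399 - 9346/26910 = -19416/26399 - 9346/26910 = -19416*1/26399 - 9346*1/26910 = -19416/26399 - 4673/13455 = -384604807/355198545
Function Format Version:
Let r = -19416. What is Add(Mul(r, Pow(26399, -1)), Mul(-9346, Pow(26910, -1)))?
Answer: Rational(-384604807, 355198545) ≈ -1.0828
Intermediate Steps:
Add(Mul(r, Pow(26399, -1)), Mul(-9346, Pow(26910, -1))) = Add(Mul(-19416, Pow(26399, -1)), Mul(-9346, Pow(26910, -1))) = Add(Mul(-19416, Rational(1, 26399)), Mul(-9346, Rational(1, 26910))) = Add(Rational(-19416, 26399), Rational(-4673, 13455)) = Rational(-384604807, 355198545)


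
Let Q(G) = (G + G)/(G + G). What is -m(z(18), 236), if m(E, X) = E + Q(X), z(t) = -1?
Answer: 0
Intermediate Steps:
Q(G) = 1 (Q(G) = (2*G)/((2*G)) = (2*G)*(1/(2*G)) = 1)
m(E, X) = 1 + E (m(E, X) = E + 1 = 1 + E)
-m(z(18), 236) = -(1 - 1) = -1*0 = 0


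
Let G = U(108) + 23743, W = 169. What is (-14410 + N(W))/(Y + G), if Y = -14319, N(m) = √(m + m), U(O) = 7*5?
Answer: -14410/9459 + 13*√2/9459 ≈ -1.5215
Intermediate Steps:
U(O) = 35
N(m) = √2*√m (N(m) = √(2*m) = √2*√m)
G = 23778 (G = 35 + 23743 = 23778)
(-14410 + N(W))/(Y + G) = (-14410 + √2*√169)/(-14319 + 23778) = (-14410 + √2*13)/9459 = (-14410 + 13*√2)*(1/9459) = -14410/9459 + 13*√2/9459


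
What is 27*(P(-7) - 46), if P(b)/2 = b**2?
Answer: 1404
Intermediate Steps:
P(b) = 2*b**2
27*(P(-7) - 46) = 27*(2*(-7)**2 - 46) = 27*(2*49 - 46) = 27*(98 - 46) = 27*52 = 1404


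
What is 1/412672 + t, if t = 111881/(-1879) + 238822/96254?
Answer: -2129438443256663/37318190181376 ≈ -57.062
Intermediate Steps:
t = -5160123618/90430633 (t = 111881*(-1/1879) + 238822*(1/96254) = -111881/1879 + 119411/48127 = -5160123618/90430633 ≈ -57.062)
1/412672 + t = 1/412672 - 5160123618/90430633 = -2129438443256663/37318190181376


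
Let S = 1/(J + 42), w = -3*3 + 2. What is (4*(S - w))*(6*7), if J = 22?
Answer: 9429/8 ≈ 1178.6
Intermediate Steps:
w = -7 (w = -9 + 2 = -7)
S = 1/64 (S = 1/(22 + 42) = 1/64 ≈ 0.015625)
(4*(S - w))*(6*7) = (4*(1/64 - 1*(-7)))*(6*7) = (4*(1/64 + 7))*42 = (4*(449/64))*42 = (449/16)*42 = 9429/8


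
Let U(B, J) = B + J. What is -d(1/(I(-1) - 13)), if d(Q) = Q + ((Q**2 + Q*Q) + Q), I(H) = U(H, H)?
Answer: 28/225 ≈ 0.12444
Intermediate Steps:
I(H) = 2*H (I(H) = H + H = 2*H)
d(Q) = 2*Q + 2*Q**2 (d(Q) = Q + ((Q**2 + Q**2) + Q) = Q + (2*Q**2 + Q) = Q + (Q + 2*Q**2) = 2*Q + 2*Q**2)
-d(1/(I(-1) - 13)) = -2*(1 + 1/(2*(-1) - 13))/(2*(-1) - 13) = -2*(1 + 1/(-2 - 13))/(-2 - 13) = -2*(1 + 1/(-15))/(-15) = -2*(-1)*(1 - 1/15)/15 = -2*(-1)*14/(15*15) = -1*(-28/225) = 28/225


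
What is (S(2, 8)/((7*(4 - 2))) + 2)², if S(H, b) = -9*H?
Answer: 25/49 ≈ 0.51020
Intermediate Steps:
(S(2, 8)/((7*(4 - 2))) + 2)² = ((-9*2)/((7*(4 - 2))) + 2)² = (-18/(7*2) + 2)² = (-18/14 + 2)² = (-18*1/14 + 2)² = (-9/7 + 2)² = (5/7)² = 25/49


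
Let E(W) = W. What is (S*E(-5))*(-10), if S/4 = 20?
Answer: 4000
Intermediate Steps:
S = 80 (S = 4*20 = 80)
(S*E(-5))*(-10) = (80*(-5))*(-10) = -400*(-10) = 4000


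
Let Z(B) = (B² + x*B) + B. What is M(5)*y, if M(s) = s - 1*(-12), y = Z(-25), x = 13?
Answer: 4675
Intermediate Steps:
Z(B) = B² + 14*B (Z(B) = (B² + 13*B) + B = B² + 14*B)
y = 275 (y = -25*(14 - 25) = -25*(-11) = 275)
M(s) = 12 + s (M(s) = s + 12 = 12 + s)
M(5)*y = (12 + 5)*275 = 17*275 = 4675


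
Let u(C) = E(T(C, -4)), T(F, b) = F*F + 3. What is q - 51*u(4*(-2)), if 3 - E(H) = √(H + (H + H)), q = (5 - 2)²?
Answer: -144 + 51*√201 ≈ 579.05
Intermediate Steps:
T(F, b) = 3 + F² (T(F, b) = F² + 3 = 3 + F²)
q = 9 (q = 3² = 9)
E(H) = 3 - √3*√H (E(H) = 3 - √(H + (H + H)) = 3 - √(H + 2*H) = 3 - √(3*H) = 3 - √3*√H)
u(C) = 3 - √3*√(3 + C²)
q - 51*u(4*(-2)) = 9 - 51*(3 - √(9 + 3*(4*(-2))²)) = 9 - 51*(3 - √(9 + 3*(-8)²)) = 9 - 51*(3 - √(9 + 3*64)) = 9 - 51*(3 - √(9 + 192)) = 9 - 51*(3 - √201) = 9 + (-153 + 51*√201) = -144 + 51*√201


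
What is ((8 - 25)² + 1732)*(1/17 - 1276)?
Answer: -43837511/17 ≈ -2.5787e+6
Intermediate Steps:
((8 - 25)² + 1732)*(1/17 - 1276) = ((-17)² + 1732)*(1/17 - 1276) = (289 + 1732)*(-21691/17) = 2021*(-21691/17) = -43837511/17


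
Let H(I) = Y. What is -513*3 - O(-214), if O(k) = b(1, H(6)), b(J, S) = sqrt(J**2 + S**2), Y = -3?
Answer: -1539 - sqrt(10) ≈ -1542.2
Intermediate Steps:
H(I) = -3
O(k) = sqrt(10) (O(k) = sqrt(1**2 + (-3)**2) = sqrt(1 + 9) = sqrt(10))
-513*3 - O(-214) = -513*3 - sqrt(10) = -1539 - sqrt(10)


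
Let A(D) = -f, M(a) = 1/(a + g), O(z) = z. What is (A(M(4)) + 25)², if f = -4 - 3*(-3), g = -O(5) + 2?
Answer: 400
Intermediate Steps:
g = -3 (g = -1*5 + 2 = -5 + 2 = -3)
M(a) = 1/(-3 + a) (M(a) = 1/(a - 3) = 1/(-3 + a))
f = 5 (f = -4 + 9 = 5)
A(D) = -5 (A(D) = -1*5 = -5)
(A(M(4)) + 25)² = (-5 + 25)² = 20² = 400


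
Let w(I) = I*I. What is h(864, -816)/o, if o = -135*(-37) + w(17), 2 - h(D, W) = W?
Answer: 409/2642 ≈ 0.15481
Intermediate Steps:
h(D, W) = 2 - W
w(I) = I**2
o = 5284 (o = -135*(-37) + 17**2 = 4995 + 289 = 5284)
h(864, -816)/o = (2 - 1*(-816))/5284 = (2 + 816)*(1/5284) = 818*(1/5284) = 409/2642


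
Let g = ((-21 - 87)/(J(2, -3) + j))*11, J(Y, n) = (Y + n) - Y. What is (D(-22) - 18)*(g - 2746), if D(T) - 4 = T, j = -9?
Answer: 95292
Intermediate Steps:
J(Y, n) = n
D(T) = 4 + T
g = 99 (g = ((-21 - 87)/(-3 - 9))*11 = -108/(-12)*11 = -108*(-1/12)*11 = 9*11 = 99)
(D(-22) - 18)*(g - 2746) = ((4 - 22) - 18)*(99 - 2746) = (-18 - 18)*(-2647) = -36*(-2647) = 95292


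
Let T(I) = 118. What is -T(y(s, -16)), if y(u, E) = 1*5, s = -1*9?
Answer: -118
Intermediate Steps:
s = -9
y(u, E) = 5
-T(y(s, -16)) = -1*118 = -118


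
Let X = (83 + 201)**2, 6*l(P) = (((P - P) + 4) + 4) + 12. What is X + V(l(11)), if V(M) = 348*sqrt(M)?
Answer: 80656 + 116*sqrt(30) ≈ 81291.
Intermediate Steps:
l(P) = 10/3 (l(P) = ((((P - P) + 4) + 4) + 12)/6 = (((0 + 4) + 4) + 12)/6 = ((4 + 4) + 12)/6 = (8 + 12)/6 = (1/6)*20 = 10/3)
X = 80656 (X = 284**2 = 80656)
X + V(l(11)) = 80656 + 348*sqrt(10/3) = 80656 + 348*(sqrt(30)/3) = 80656 + 116*sqrt(30)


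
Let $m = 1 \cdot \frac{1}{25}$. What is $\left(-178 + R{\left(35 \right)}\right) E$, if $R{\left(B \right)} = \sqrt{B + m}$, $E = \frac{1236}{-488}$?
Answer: $\frac{27501}{61} - \frac{309 \sqrt{219}}{305} \approx 435.84$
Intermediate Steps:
$E = - \frac{309}{122}$ ($E = 1236 \left(- \frac{1}{488}\right) = - \frac{309}{122} \approx -2.5328$)
$m = \frac{1}{25}$ ($m = 1 \cdot \frac{1}{25} = \frac{1}{25} \approx 0.04$)
$R{\left(B \right)} = \sqrt{\frac{1}{25} + B}$ ($R{\left(B \right)} = \sqrt{B + \frac{1}{25}} = \sqrt{\frac{1}{25} + B}$)
$\left(-178 + R{\left(35 \right)}\right) E = \left(-178 + \frac{\sqrt{1 + 25 \cdot 35}}{5}\right) \left(- \frac{309}{122}\right) = \left(-178 + \frac{\sqrt{1 + 875}}{5}\right) \left(- \frac{309}{122}\right) = \left(-178 + \frac{\sqrt{876}}{5}\right) \left(- \frac{309}{122}\right) = \left(-178 + \frac{2 \sqrt{219}}{5}\right) \left(- \frac{309}{122}\right) = \frac{27501}{61} - \frac{309 \sqrt{219}}{305}$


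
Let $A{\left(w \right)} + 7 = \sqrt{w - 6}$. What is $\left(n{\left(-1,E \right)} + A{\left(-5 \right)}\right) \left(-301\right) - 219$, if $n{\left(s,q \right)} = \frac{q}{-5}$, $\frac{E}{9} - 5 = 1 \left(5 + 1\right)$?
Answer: $\frac{39239}{5} - 301 i \sqrt{11} \approx 7847.8 - 998.3 i$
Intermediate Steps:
$E = 99$ ($E = 45 + 9 \cdot 1 \left(5 + 1\right) = 45 + 9 \cdot 1 \cdot 6 = 45 + 9 \cdot 6 = 45 + 54 = 99$)
$A{\left(w \right)} = -7 + \sqrt{-6 + w}$ ($A{\left(w \right)} = -7 + \sqrt{w - 6} = -7 + \sqrt{-6 + w}$)
$n{\left(s,q \right)} = - \frac{q}{5}$ ($n{\left(s,q \right)} = q \left(- \frac{1}{5}\right) = - \frac{q}{5}$)
$\left(n{\left(-1,E \right)} + A{\left(-5 \right)}\right) \left(-301\right) - 219 = \left(\left(- \frac{1}{5}\right) 99 - \left(7 - \sqrt{-6 - 5}\right)\right) \left(-301\right) - 219 = \left(- \frac{99}{5} - \left(7 - \sqrt{-11}\right)\right) \left(-301\right) - 219 = \left(- \frac{99}{5} - \left(7 - i \sqrt{11}\right)\right) \left(-301\right) - 219 = \left(- \frac{134}{5} + i \sqrt{11}\right) \left(-301\right) - 219 = \left(\frac{40334}{5} - 301 i \sqrt{11}\right) - 219 = \frac{39239}{5} - 301 i \sqrt{11}$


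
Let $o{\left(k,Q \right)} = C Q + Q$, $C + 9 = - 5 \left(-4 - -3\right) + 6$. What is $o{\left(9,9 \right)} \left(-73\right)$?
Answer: $-1971$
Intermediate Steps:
$C = 2$ ($C = -9 + \left(- 5 \left(-4 - -3\right) + 6\right) = -9 + \left(- 5 \left(-4 + 3\right) + 6\right) = -9 + \left(\left(-5\right) \left(-1\right) + 6\right) = -9 + \left(5 + 6\right) = -9 + 11 = 2$)
$o{\left(k,Q \right)} = 3 Q$ ($o{\left(k,Q \right)} = 2 Q + Q = 3 Q$)
$o{\left(9,9 \right)} \left(-73\right) = 3 \cdot 9 \left(-73\right) = 27 \left(-73\right) = -1971$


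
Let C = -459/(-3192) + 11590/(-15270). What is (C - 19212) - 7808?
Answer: -43901150105/1624728 ≈ -27021.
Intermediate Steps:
C = -999545/1624728 (C = -459*(-1/3192) + 11590*(-1/15270) = 153/1064 - 1159/1527 = -999545/1624728 ≈ -0.61521)
(C - 19212) - 7808 = (-999545/1624728 - 19212) - 7808 = -31215273881/1624728 - 7808 = -43901150105/1624728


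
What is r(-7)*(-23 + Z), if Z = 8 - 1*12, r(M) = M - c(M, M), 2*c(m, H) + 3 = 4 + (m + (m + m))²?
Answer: 6156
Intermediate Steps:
c(m, H) = ½ + 9*m²/2 (c(m, H) = -3/2 + (4 + (m + (m + m))²)/2 = -3/2 + (4 + (m + 2*m)²)/2 = -3/2 + (4 + (3*m)²)/2 = -3/2 + (4 + 9*m²)/2 = -3/2 + (2 + 9*m²/2) = ½ + 9*m²/2)
r(M) = -½ + M - 9*M²/2 (r(M) = M - (½ + 9*M²/2) = M + (-½ - 9*M²/2) = -½ + M - 9*M²/2)
Z = -4 (Z = 8 - 12 = -4)
r(-7)*(-23 + Z) = (-½ - 7 - 9/2*(-7)²)*(-23 - 4) = (-½ - 7 - 9/2*49)*(-27) = (-½ - 7 - 441/2)*(-27) = -228*(-27) = 6156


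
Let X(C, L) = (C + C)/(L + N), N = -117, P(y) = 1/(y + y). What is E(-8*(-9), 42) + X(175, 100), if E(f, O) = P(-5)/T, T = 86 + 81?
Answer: -584517/28390 ≈ -20.589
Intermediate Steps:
P(y) = 1/(2*y)
T = 167
E(f, O) = -1/1670 (E(f, O) = ((½)/(-5))/167 = ((½)*(-⅕))*(1/167) = -⅒*1/167 = -1/1670)
X(C, L) = 2*C/(-117 + L) (X(C, L) = (C + C)/(L - 117) = (2*C)/(-117 + L) = 2*C/(-117 + L))
E(-8*(-9), 42) + X(175, 100) = -1/1670 + 2*175/(-117 + 100) = -1/1670 + 2*175/(-17) = -1/1670 + 2*175*(-1/17) = -1/1670 - 350/17 = -584517/28390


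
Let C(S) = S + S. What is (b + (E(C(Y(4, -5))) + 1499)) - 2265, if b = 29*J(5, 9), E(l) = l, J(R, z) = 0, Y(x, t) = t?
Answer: -776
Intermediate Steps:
C(S) = 2*S
b = 0 (b = 29*0 = 0)
(b + (E(C(Y(4, -5))) + 1499)) - 2265 = (0 + (2*(-5) + 1499)) - 2265 = (0 + (-10 + 1499)) - 2265 = (0 + 1489) - 2265 = 1489 - 2265 = -776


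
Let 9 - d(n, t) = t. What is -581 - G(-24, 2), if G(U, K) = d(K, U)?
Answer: -614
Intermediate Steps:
d(n, t) = 9 - t
G(U, K) = 9 - U
-581 - G(-24, 2) = -581 - (9 - 1*(-24)) = -581 - (9 + 24) = -581 - 1*33 = -581 - 33 = -614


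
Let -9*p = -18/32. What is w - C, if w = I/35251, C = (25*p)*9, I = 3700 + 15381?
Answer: -7626179/564016 ≈ -13.521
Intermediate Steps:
I = 19081
p = 1/16 (p = -(-2)/32 = -1/9*(-9/16) = 1/16 ≈ 0.062500)
C = 225/16 (C = (25*(1/16))*9 = (25/16)*9 = 225/16 ≈ 14.063)
w = 19081/35251 ≈ 0.54129
w - C = 19081/35251 - 1*225/16 = 19081/35251 - 225/16 = -7626179/564016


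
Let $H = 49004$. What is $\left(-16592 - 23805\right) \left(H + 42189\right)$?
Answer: $-3683923621$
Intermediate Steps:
$\left(-16592 - 23805\right) \left(H + 42189\right) = \left(-16592 - 23805\right) \left(49004 + 42189\right) = \left(-40397\right) 91193 = -3683923621$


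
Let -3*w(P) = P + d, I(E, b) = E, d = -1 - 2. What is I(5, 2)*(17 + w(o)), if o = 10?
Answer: 220/3 ≈ 73.333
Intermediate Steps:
d = -3
w(P) = 1 - P/3 (w(P) = -(P - 3)/3 = -(-3 + P)/3 = 1 - P/3)
I(5, 2)*(17 + w(o)) = 5*(17 + (1 - ⅓*10)) = 5*(17 + (1 - 10/3)) = 5*(17 - 7/3) = 5*(44/3) = 220/3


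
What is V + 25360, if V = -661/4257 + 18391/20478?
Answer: 736939616363/29058282 ≈ 25361.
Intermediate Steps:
V = 21584843/29058282 (V = -661*1/4257 + 18391*(1/20478) = -661/4257 + 18391/20478 = 21584843/29058282 ≈ 0.74281)
V + 25360 = 21584843/29058282 + 25360 = 736939616363/29058282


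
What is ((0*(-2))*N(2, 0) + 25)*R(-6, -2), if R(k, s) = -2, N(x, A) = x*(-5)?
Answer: -50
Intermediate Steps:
N(x, A) = -5*x
((0*(-2))*N(2, 0) + 25)*R(-6, -2) = ((0*(-2))*(-5*2) + 25)*(-2) = (0*(-10) + 25)*(-2) = (0 + 25)*(-2) = 25*(-2) = -50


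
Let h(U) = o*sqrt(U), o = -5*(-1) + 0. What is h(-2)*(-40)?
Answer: -200*I*sqrt(2) ≈ -282.84*I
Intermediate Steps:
o = 5 (o = 5 + 0 = 5)
h(U) = 5*sqrt(U)
h(-2)*(-40) = (5*sqrt(-2))*(-40) = (5*(I*sqrt(2)))*(-40) = (5*I*sqrt(2))*(-40) = -200*I*sqrt(2)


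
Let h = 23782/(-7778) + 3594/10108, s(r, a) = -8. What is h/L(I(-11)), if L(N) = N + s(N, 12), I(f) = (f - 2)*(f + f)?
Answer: -53108581/5464091668 ≈ -0.0097196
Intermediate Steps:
I(f) = 2*f*(-2 + f) (I(f) = (-2 + f)*(2*f) = 2*f*(-2 + f))
L(N) = -8 + N (L(N) = N - 8 = -8 + N)
h = -53108581/19655006 (h = 23782*(-1/7778) + 3594*(1/10108) = -11891/3889 + 1797/5054 = -53108581/19655006 ≈ -2.7020)
h/L(I(-11)) = -53108581/(19655006*(-8 + 2*(-11)*(-2 - 11))) = -53108581/(19655006*(-8 + 2*(-11)*(-13))) = -53108581/(19655006*(-8 + 286)) = -53108581/19655006/278 = -53108581/19655006*1/278 = -53108581/5464091668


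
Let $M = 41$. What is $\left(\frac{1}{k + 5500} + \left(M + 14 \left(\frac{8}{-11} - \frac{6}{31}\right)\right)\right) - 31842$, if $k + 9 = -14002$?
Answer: $- \frac{92331898748}{2902251} \approx -31814.0$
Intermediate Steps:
$k = -14011$ ($k = -9 - 14002 = -14011$)
$\left(\frac{1}{k + 5500} + \left(M + 14 \left(\frac{8}{-11} - \frac{6}{31}\right)\right)\right) - 31842 = \left(\frac{1}{-14011 + 5500} + \left(41 + 14 \left(\frac{8}{-11} - \frac{6}{31}\right)\right)\right) - 31842 = \left(\frac{1}{-8511} + \left(41 + 14 \left(8 \left(- \frac{1}{11}\right) - \frac{6}{31}\right)\right)\right) - 31842 = \left(- \frac{1}{8511} + \left(41 + 14 \left(- \frac{8}{11} - \frac{6}{31}\right)\right)\right) - 31842 = \left(- \frac{1}{8511} + \left(41 + 14 \left(- \frac{314}{341}\right)\right)\right) - 31842 = \left(- \frac{1}{8511} + \left(41 - \frac{4396}{341}\right)\right) - 31842 = \left(- \frac{1}{8511} + \frac{9585}{341}\right) - 31842 = \frac{81577594}{2902251} - 31842 = - \frac{92331898748}{2902251}$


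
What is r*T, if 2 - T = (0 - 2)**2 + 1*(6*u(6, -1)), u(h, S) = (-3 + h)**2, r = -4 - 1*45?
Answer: 2744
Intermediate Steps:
r = -49 (r = -4 - 45 = -49)
T = -56 (T = 2 - ((0 - 2)**2 + 1*(6*(-3 + 6)**2)) = 2 - ((-2)**2 + 1*(6*3**2)) = 2 - (4 + 1*(6*9)) = 2 - (4 + 1*54) = 2 - (4 + 54) = 2 - 1*58 = 2 - 58 = -56)
r*T = -49*(-56) = 2744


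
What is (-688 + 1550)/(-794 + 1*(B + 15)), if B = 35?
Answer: -431/372 ≈ -1.1586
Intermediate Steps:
(-688 + 1550)/(-794 + 1*(B + 15)) = (-688 + 1550)/(-794 + 1*(35 + 15)) = 862/(-794 + 1*50) = 862/(-794 + 50) = 862/(-744) = 862*(-1/744) = -431/372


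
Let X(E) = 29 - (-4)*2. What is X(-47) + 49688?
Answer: 49725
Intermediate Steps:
X(E) = 37 (X(E) = 29 - 1*(-8) = 29 + 8 = 37)
X(-47) + 49688 = 37 + 49688 = 49725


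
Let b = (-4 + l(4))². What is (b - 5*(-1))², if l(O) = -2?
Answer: 1681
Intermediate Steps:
b = 36 (b = (-4 - 2)² = (-6)² = 36)
(b - 5*(-1))² = (36 - 5*(-1))² = (36 + 5)² = 41² = 1681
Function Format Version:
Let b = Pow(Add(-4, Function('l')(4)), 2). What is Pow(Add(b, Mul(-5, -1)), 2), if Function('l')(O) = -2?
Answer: 1681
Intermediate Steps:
b = 36 (b = Pow(Add(-4, -2), 2) = Pow(-6, 2) = 36)
Pow(Add(b, Mul(-5, -1)), 2) = Pow(Add(36, Mul(-5, -1)), 2) = Pow(Add(36, 5), 2) = Pow(41, 2) = 1681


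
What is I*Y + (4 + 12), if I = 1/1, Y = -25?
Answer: -9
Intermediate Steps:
I = 1
I*Y + (4 + 12) = 1*(-25) + (4 + 12) = -25 + 16 = -9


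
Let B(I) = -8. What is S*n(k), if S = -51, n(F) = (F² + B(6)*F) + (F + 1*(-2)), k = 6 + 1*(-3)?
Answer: 714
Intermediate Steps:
k = 3 (k = 6 - 3 = 3)
n(F) = -2 + F² - 7*F (n(F) = (F² - 8*F) + (F + 1*(-2)) = (F² - 8*F) + (F - 2) = (F² - 8*F) + (-2 + F) = -2 + F² - 7*F)
S*n(k) = -51*(-2 + 3² - 7*3) = -51*(-2 + 9 - 21) = -51*(-14) = 714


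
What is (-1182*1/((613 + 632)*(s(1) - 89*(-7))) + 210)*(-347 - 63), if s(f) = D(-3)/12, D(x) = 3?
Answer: -17815596668/206919 ≈ -86099.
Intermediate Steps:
s(f) = ¼ (s(f) = 3/12 = 3*(1/12) = ¼)
(-1182*1/((613 + 632)*(s(1) - 89*(-7))) + 210)*(-347 - 63) = (-1182*1/((613 + 632)*(¼ - 89*(-7))) + 210)*(-347 - 63) = (-1182*1/(1245*(¼ + 623)) + 210)*(-410) = (-1182/(1245*(2493/4)) + 210)*(-410) = (-1182/3103785/4 + 210)*(-410) = (-1182*4/3103785 + 210)*(-410) = (-1576/1034595 + 210)*(-410) = (217263374/1034595)*(-410) = -17815596668/206919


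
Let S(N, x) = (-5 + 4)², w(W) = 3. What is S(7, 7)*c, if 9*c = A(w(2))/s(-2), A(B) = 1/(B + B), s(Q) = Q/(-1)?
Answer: 1/108 ≈ 0.0092593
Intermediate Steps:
s(Q) = -Q (s(Q) = Q*(-1) = -Q)
A(B) = 1/(2*B)
S(N, x) = 1 (S(N, x) = (-1)² = 1)
c = 1/108 (c = (((½)/3)/((-1*(-2))))/9 = (((½)*(⅓))/2)/9 = ((⅙)*(½))/9 = (⅑)*(1/12) = 1/108 ≈ 0.0092593)
S(7, 7)*c = 1*(1/108) = 1/108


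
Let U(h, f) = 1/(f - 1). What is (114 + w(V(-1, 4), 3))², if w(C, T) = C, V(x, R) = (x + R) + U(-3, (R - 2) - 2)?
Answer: 13456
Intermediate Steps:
U(h, f) = 1/(-1 + f)
V(x, R) = R + x + 1/(-5 + R) (V(x, R) = (x + R) + 1/(-1 + ((R - 2) - 2)) = (R + x) + 1/(-1 + ((-2 + R) - 2)) = (R + x) + 1/(-1 + (-4 + R)) = (R + x) + 1/(-5 + R) = R + x + 1/(-5 + R))
(114 + w(V(-1, 4), 3))² = (114 + (1 + (-5 + 4)*(4 - 1))/(-5 + 4))² = (114 + (1 - 1*3)/(-1))² = (114 - (1 - 3))² = (114 - 1*(-2))² = (114 + 2)² = 116² = 13456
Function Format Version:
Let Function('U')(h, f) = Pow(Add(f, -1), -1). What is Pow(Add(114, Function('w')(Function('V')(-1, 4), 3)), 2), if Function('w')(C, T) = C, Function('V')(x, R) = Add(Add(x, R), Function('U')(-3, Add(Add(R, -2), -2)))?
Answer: 13456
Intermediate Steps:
Function('U')(h, f) = Pow(Add(-1, f), -1)
Function('V')(x, R) = Add(R, x, Pow(Add(-5, R), -1)) (Function('V')(x, R) = Add(Add(x, R), Pow(Add(-1, Add(Add(R, -2), -2)), -1)) = Add(Add(R, x), Pow(Add(-1, Add(Add(-2, R), -2)), -1)) = Add(Add(R, x), Pow(Add(-1, Add(-4, R)), -1)) = Add(Add(R, x), Pow(Add(-5, R), -1)) = Add(R, x, Pow(Add(-5, R), -1)))
Pow(Add(114, Function('w')(Function('V')(-1, 4), 3)), 2) = Pow(Add(114, Mul(Pow(Add(-5, 4), -1), Add(1, Mul(Add(-5, 4), Add(4, -1))))), 2) = Pow(Add(114, Mul(Pow(-1, -1), Add(1, Mul(-1, 3)))), 2) = Pow(Add(114, Mul(-1, Add(1, -3))), 2) = Pow(Add(114, Mul(-1, -2)), 2) = Pow(Add(114, 2), 2) = Pow(116, 2) = 13456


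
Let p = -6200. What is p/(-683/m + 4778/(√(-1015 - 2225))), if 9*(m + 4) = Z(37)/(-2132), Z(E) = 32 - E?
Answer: -5051129813637336000/172735510230712849 - 785187116432155800*I*√10/172735510230712849 ≈ -29.242 - 14.374*I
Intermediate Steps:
m = -76747/19188 (m = -4 + ((32 - 1*37)/(-2132))/9 = -4 + ((32 - 37)*(-1/2132))/9 = -4 + (-5*(-1/2132))/9 = -4 + (⅑)*(5/2132) = -4 + 5/19188 = -76747/19188 ≈ -3.9997)
p/(-683/m + 4778/(√(-1015 - 2225))) = -6200/(-683/(-76747/19188) + 4778/(√(-1015 - 2225))) = -6200/(-683*(-19188/76747) + 4778/(√(-3240))) = -6200/(13105404/76747 + 4778/((18*I*√10))) = -6200/(13105404/76747 + 4778*(-I*√10/180)) = -6200/(13105404/76747 - 2389*I*√10/90)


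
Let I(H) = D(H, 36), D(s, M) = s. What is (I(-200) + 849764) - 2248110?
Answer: -1398546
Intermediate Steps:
I(H) = H
(I(-200) + 849764) - 2248110 = (-200 + 849764) - 2248110 = 849564 - 2248110 = -1398546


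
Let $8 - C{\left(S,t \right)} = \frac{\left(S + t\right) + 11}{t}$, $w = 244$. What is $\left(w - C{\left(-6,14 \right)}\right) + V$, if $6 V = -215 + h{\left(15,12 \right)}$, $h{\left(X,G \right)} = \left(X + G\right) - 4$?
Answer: $\frac{2875}{14} \approx 205.36$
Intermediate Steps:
$h{\left(X,G \right)} = -4 + G + X$ ($h{\left(X,G \right)} = \left(G + X\right) - 4 = -4 + G + X$)
$C{\left(S,t \right)} = 8 - \frac{11 + S + t}{t}$ ($C{\left(S,t \right)} = 8 - \frac{\left(S + t\right) + 11}{t} = 8 - \frac{11 + S + t}{t}$)
$V = -32$ ($V = \frac{-215 + \left(-4 + 12 + 15\right)}{6} = \frac{-215 + 23}{6} = \frac{1}{6} \left(-192\right) = -32$)
$\left(w - C{\left(-6,14 \right)}\right) + V = \left(244 - \frac{-11 - -6 + 7 \cdot 14}{14}\right) - 32 = \left(244 - \frac{-11 + 6 + 98}{14}\right) - 32 = \left(244 - \frac{1}{14} \cdot 93\right) - 32 = \left(244 - \frac{93}{14}\right) - 32 = \frac{3323}{14} - 32 = \frac{2875}{14}$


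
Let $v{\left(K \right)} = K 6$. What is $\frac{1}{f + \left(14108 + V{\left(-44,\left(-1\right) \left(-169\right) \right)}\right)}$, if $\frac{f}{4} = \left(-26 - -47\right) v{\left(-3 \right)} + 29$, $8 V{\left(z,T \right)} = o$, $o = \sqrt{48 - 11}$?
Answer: $\frac{813568}{10342076379} - \frac{8 \sqrt{37}}{10342076379} \approx 7.8661 \cdot 10^{-5}$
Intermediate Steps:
$o = \sqrt{37} \approx 6.0828$
$v{\left(K \right)} = 6 K$
$V{\left(z,T \right)} = \frac{\sqrt{37}}{8}$
$f = -1396$ ($f = 4 \left(\left(-26 - -47\right) 6 \left(-3\right) + 29\right) = 4 \left(\left(-26 + 47\right) \left(-18\right) + 29\right) = 4 \left(21 \left(-18\right) + 29\right) = 4 \left(-378 + 29\right) = 4 \left(-349\right) = -1396$)
$\frac{1}{f + \left(14108 + V{\left(-44,\left(-1\right) \left(-169\right) \right)}\right)} = \frac{1}{-1396 + \left(14108 + \frac{\sqrt{37}}{8}\right)} = \frac{1}{12712 + \frac{\sqrt{37}}{8}}$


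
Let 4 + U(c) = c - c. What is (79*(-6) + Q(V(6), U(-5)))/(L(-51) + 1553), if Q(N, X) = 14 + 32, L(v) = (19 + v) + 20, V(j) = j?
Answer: -428/1541 ≈ -0.27774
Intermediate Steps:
L(v) = 39 + v
U(c) = -4 (U(c) = -4 + (c - c) = -4 + 0 = -4)
Q(N, X) = 46
(79*(-6) + Q(V(6), U(-5)))/(L(-51) + 1553) = (79*(-6) + 46)/((39 - 51) + 1553) = (-474 + 46)/(-12 + 1553) = -428/1541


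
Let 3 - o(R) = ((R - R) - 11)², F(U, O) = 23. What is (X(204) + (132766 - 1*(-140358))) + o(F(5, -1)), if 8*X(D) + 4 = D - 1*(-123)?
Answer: 2184371/8 ≈ 2.7305e+5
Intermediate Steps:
o(R) = -118 (o(R) = 3 - ((R - R) - 11)² = 3 - (0 - 11)² = 3 - 1*(-11)² = 3 - 1*121 = 3 - 121 = -118)
X(D) = 119/8 + D/8 (X(D) = -½ + (D - 1*(-123))/8 = -½ + (D + 123)/8 = -½ + (123 + D)/8 = -½ + (123/8 + D/8) = 119/8 + D/8)
(X(204) + (132766 - 1*(-140358))) + o(F(5, -1)) = ((119/8 + (⅛)*204) + (132766 - 1*(-140358))) - 118 = ((119/8 + 51/2) + (132766 + 140358)) - 118 = (323/8 + 273124) - 118 = 2185315/8 - 118 = 2184371/8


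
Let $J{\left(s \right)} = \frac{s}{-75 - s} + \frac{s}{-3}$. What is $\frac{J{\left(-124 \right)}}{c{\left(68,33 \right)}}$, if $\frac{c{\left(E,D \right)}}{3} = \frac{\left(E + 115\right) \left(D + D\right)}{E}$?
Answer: $\frac{193936}{2663199} \approx 0.072821$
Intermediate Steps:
$J{\left(s \right)} = - \frac{s}{3} + \frac{s}{-75 - s}$ ($J{\left(s \right)} = \frac{s}{-75 - s} + s \left(- \frac{1}{3}\right) = \frac{s}{-75 - s} - \frac{s}{3} = - \frac{s}{3} + \frac{s}{-75 - s}$)
$c{\left(E,D \right)} = \frac{6 D \left(115 + E\right)}{E}$ ($c{\left(E,D \right)} = 3 \frac{\left(E + 115\right) \left(D + D\right)}{E} = 3 \frac{\left(115 + E\right) 2 D}{E} = 3 \frac{2 D \left(115 + E\right)}{E} = \frac{6 D \left(115 + E\right)}{E}$)
$\frac{J{\left(-124 \right)}}{c{\left(68,33 \right)}} = \frac{\left(-1\right) \left(-124\right) \frac{1}{225 + 3 \left(-124\right)} \left(78 - 124\right)}{6 \cdot 33 \cdot \frac{1}{68} \left(115 + 68\right)} = \frac{\left(-1\right) \left(-124\right) \frac{1}{225 - 372} \left(-46\right)}{6 \cdot 33 \cdot \frac{1}{68} \cdot 183} = \frac{\left(-1\right) \left(-124\right) \frac{1}{-147} \left(-46\right)}{\frac{18117}{34}} = \left(-1\right) \left(-124\right) \left(- \frac{1}{147}\right) \left(-46\right) \frac{34}{18117} = \frac{5704}{147} \cdot \frac{34}{18117} = \frac{193936}{2663199}$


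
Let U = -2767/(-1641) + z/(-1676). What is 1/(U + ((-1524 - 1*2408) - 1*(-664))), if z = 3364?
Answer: -687579/2247228880 ≈ -0.00030597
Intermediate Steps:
U = -220708/687579 (U = -2767/(-1641) + 3364/(-1676) = -2767*(-1/1641) + 3364*(-1/1676) = 2767/1641 - 841/419 = -220708/687579 ≈ -0.32099)
1/(U + ((-1524 - 1*2408) - 1*(-664))) = 1/(-220708/687579 + ((-1524 - 1*2408) - 1*(-664))) = 1/(-220708/687579 + ((-1524 - 2408) + 664)) = 1/(-220708/687579 + (-3932 + 664)) = 1/(-220708/687579 - 3268) = 1/(-2247228880/687579) = -687579/2247228880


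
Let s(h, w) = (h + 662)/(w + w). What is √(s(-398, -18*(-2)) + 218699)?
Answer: 2*√492081/3 ≈ 467.66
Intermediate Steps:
s(h, w) = (662 + h)/(2*w) (s(h, w) = (662 + h)/((2*w)) = (662 + h)*(1/(2*w)) = (662 + h)/(2*w))
√(s(-398, -18*(-2)) + 218699) = √((662 - 398)/(2*((-18*(-2)))) + 218699) = √((½)*264/36 + 218699) = √((½)*(1/36)*264 + 218699) = √(11/3 + 218699) = √(656108/3) = 2*√492081/3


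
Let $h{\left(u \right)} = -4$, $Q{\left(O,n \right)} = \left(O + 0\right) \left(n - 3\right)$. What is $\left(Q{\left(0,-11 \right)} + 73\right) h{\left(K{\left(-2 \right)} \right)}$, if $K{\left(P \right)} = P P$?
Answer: $-292$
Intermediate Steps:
$K{\left(P \right)} = P^{2}$
$Q{\left(O,n \right)} = O \left(-3 + n\right)$
$\left(Q{\left(0,-11 \right)} + 73\right) h{\left(K{\left(-2 \right)} \right)} = \left(0 \left(-3 - 11\right) + 73\right) \left(-4\right) = \left(0 \left(-14\right) + 73\right) \left(-4\right) = \left(0 + 73\right) \left(-4\right) = 73 \left(-4\right) = -292$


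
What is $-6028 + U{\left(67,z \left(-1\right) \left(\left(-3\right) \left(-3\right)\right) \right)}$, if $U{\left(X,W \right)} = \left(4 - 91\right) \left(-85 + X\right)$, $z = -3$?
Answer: $-4462$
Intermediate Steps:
$U{\left(X,W \right)} = 7395 - 87 X$ ($U{\left(X,W \right)} = - 87 \left(-85 + X\right) = 7395 - 87 X$)
$-6028 + U{\left(67,z \left(-1\right) \left(\left(-3\right) \left(-3\right)\right) \right)} = -6028 + \left(7395 - 5829\right) = -6028 + 1566 = -4462$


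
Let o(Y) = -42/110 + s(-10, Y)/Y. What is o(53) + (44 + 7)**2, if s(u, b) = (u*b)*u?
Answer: 148534/55 ≈ 2700.6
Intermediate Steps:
s(u, b) = b*u**2 (s(u, b) = (b*u)*u = b*u**2)
o(Y) = 5479/55 (o(Y) = -42/110 + (Y*(-10)**2)/Y = -42*1/110 + (Y*100)/Y = -21/55 + (100*Y)/Y = -21/55 + 100 = 5479/55)
o(53) + (44 + 7)**2 = 5479/55 + (44 + 7)**2 = 5479/55 + 51**2 = 5479/55 + 2601 = 148534/55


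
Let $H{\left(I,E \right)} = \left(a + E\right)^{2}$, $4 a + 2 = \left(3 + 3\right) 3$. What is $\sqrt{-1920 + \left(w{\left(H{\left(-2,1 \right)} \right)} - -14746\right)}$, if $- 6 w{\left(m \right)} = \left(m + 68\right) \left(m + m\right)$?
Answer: $3 \sqrt{1339} \approx 109.78$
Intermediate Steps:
$a = 4$ ($a = - \frac{1}{2} + \frac{\left(3 + 3\right) 3}{4} = - \frac{1}{2} + \frac{6 \cdot 3}{4} = - \frac{1}{2} + \frac{1}{4} \cdot 18 = - \frac{1}{2} + \frac{9}{2} = 4$)
$H{\left(I,E \right)} = \left(4 + E\right)^{2}$
$w{\left(m \right)} = - \frac{m \left(68 + m\right)}{3}$ ($w{\left(m \right)} = - \frac{\left(m + 68\right) \left(m + m\right)}{6} = - \frac{\left(68 + m\right) 2 m}{6} = - \frac{2 m \left(68 + m\right)}{6} = - \frac{m \left(68 + m\right)}{3}$)
$\sqrt{-1920 + \left(w{\left(H{\left(-2,1 \right)} \right)} - -14746\right)} = \sqrt{-1920 - \left(-14746 + \frac{\left(4 + 1\right)^{2} \left(68 + \left(4 + 1\right)^{2}\right)}{3}\right)} = \sqrt{-1920 + \left(- \frac{5^{2} \left(68 + 5^{2}\right)}{3} + 14746\right)} = \sqrt{-1920 + \left(\left(- \frac{1}{3}\right) 25 \left(68 + 25\right) + 14746\right)} = \sqrt{-1920 + \left(\left(- \frac{1}{3}\right) 25 \cdot 93 + 14746\right)} = \sqrt{-1920 + \left(-775 + 14746\right)} = \sqrt{-1920 + 13971} = \sqrt{12051} = 3 \sqrt{1339}$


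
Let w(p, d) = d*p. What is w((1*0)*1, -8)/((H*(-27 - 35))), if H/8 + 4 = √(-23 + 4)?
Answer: 0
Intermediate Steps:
H = -32 + 8*I*√19 (H = -32 + 8*√(-23 + 4) = -32 + 8*√(-19) = -32 + 8*(I*√19) = -32 + 8*I*√19 ≈ -32.0 + 34.871*I)
w((1*0)*1, -8)/((H*(-27 - 35))) = (-8*1*0)/(((-32 + 8*I*√19)*(-27 - 35))) = (-0)/(((-32 + 8*I*√19)*(-62))) = (-8*0)/(1984 - 496*I*√19) = 0/(1984 - 496*I*√19) = 0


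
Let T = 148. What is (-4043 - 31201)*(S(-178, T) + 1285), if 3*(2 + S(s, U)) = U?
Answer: -46956756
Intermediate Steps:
S(s, U) = -2 + U/3
(-4043 - 31201)*(S(-178, T) + 1285) = (-4043 - 31201)*((-2 + (⅓)*148) + 1285) = -35244*((-2 + 148/3) + 1285) = -35244*(142/3 + 1285) = -35244*3997/3 = -46956756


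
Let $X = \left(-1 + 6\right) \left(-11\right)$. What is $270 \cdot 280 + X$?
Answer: $75545$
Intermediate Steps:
$X = -55$ ($X = 5 \left(-11\right) = -55$)
$270 \cdot 280 + X = 270 \cdot 280 - 55 = 75600 - 55 = 75545$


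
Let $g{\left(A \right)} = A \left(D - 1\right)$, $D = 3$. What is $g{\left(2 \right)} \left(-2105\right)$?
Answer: $-8420$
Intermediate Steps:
$g{\left(A \right)} = 2 A$ ($g{\left(A \right)} = A \left(3 - 1\right) = A 2 = 2 A$)
$g{\left(2 \right)} \left(-2105\right) = 2 \cdot 2 \left(-2105\right) = 4 \left(-2105\right) = -8420$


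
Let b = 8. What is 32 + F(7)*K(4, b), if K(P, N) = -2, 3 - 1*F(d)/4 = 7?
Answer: 64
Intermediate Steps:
F(d) = -16 (F(d) = 12 - 4*7 = 12 - 28 = -16)
32 + F(7)*K(4, b) = 32 - 16*(-2) = 32 + 32 = 64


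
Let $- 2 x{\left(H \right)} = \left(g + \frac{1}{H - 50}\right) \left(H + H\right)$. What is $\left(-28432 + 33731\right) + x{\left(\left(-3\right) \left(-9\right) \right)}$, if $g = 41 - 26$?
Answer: $\frac{112589}{23} \approx 4895.2$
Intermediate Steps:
$g = 15$
$x{\left(H \right)} = - H \left(15 + \frac{1}{-50 + H}\right)$ ($x{\left(H \right)} = - \frac{\left(15 + \frac{1}{H - 50}\right) \left(H + H\right)}{2} = - \frac{\left(15 + \frac{1}{-50 + H}\right) 2 H}{2} = - \frac{2 H \left(15 + \frac{1}{-50 + H}\right)}{2} = - H \left(15 + \frac{1}{-50 + H}\right)$)
$\left(-28432 + 33731\right) + x{\left(\left(-3\right) \left(-9\right) \right)} = \left(-28432 + 33731\right) + \frac{\left(-3\right) \left(-9\right) \left(749 - 15 \left(\left(-3\right) \left(-9\right)\right)\right)}{-50 - -27} = 5299 + \frac{27 \left(749 - 405\right)}{-50 + 27} = 5299 + \frac{27 \left(749 - 405\right)}{-23} = 5299 + 27 \left(- \frac{1}{23}\right) 344 = 5299 - \frac{9288}{23} = \frac{112589}{23}$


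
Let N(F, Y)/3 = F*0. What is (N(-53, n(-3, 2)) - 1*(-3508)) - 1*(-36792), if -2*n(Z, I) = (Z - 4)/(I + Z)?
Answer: 40300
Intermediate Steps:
n(Z, I) = -(-4 + Z)/(2*(I + Z)) (n(Z, I) = -(Z - 4)/(2*(I + Z)) = -(-4 + Z)/(2*(I + Z)))
N(F, Y) = 0 (N(F, Y) = 3*(F*0) = 3*0 = 0)
(N(-53, n(-3, 2)) - 1*(-3508)) - 1*(-36792) = (0 - 1*(-3508)) - 1*(-36792) = (0 + 3508) + 36792 = 3508 + 36792 = 40300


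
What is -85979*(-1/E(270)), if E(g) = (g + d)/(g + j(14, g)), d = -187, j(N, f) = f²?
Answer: 6291083430/83 ≈ 7.5796e+7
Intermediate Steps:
E(g) = (-187 + g)/(g + g²) (E(g) = (g - 187)/(g + g²) = (-187 + g)/(g + g²))
-85979*(-1/E(270)) = -85979*(-270*(1 + 270)/(-187 + 270)) = -85979/((-83/(270*271))) = -85979/((-1*83/73170)) = -85979/(-83/73170) = -85979*(-73170/83) = 6291083430/83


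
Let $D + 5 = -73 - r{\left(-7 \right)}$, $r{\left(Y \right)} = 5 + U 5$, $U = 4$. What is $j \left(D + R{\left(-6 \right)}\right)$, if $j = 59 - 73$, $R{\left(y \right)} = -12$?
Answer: $1610$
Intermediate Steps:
$r{\left(Y \right)} = 25$ ($r{\left(Y \right)} = 5 + 4 \cdot 5 = 5 + 20 = 25$)
$D = -103$ ($D = -5 - 98 = -103$)
$j = -14$ ($j = 59 - 73 = -14$)
$j \left(D + R{\left(-6 \right)}\right) = - 14 \left(-103 - 12\right) = \left(-14\right) \left(-115\right) = 1610$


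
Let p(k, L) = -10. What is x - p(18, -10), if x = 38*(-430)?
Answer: -16330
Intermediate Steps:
x = -16340
x - p(18, -10) = -16340 - 1*(-10) = -16340 + 10 = -16330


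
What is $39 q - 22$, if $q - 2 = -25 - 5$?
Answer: $-1114$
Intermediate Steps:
$q = -28$ ($q = 2 - 30 = -28$)
$39 q - 22 = 39 \left(-28\right) - 22 = -1092 - 22 = -1114$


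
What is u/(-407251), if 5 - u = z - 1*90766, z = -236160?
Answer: -326931/407251 ≈ -0.80278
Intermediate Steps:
u = 326931 (u = 5 - (-236160 - 1*90766) = 5 - (-236160 - 90766) = 5 - 1*(-326926) = 5 + 326926 = 326931)
u/(-407251) = 326931/(-407251) = 326931*(-1/407251) = -326931/407251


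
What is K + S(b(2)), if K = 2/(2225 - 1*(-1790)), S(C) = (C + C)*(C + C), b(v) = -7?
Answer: 786942/4015 ≈ 196.00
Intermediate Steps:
S(C) = 4*C² (S(C) = (2*C)*(2*C) = 4*C²)
K = 2/4015 (K = 2/(2225 + 1790) = 2/4015 ≈ 0.00049813)
K + S(b(2)) = 2/4015 + 4*(-7)² = 2/4015 + 4*49 = 2/4015 + 196 = 786942/4015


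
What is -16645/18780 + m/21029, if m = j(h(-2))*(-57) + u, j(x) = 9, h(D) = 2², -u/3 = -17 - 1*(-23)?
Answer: -71999977/78984924 ≈ -0.91157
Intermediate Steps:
u = -18 (u = -3*(-17 - 1*(-23)) = -3*(-17 + 23) = -3*6 = -18)
h(D) = 4
m = -531 (m = 9*(-57) - 18 = -513 - 18 = -531)
-16645/18780 + m/21029 = -16645/18780 - 531/21029 = -16645*1/18780 - 531*1/21029 = -3329/3756 - 531/21029 = -71999977/78984924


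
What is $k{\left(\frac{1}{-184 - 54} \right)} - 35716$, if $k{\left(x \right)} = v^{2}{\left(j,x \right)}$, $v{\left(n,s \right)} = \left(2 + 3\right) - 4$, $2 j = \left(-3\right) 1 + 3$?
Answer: $-35715$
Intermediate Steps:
$j = 0$ ($j = \frac{\left(-3\right) 1 + 3}{2} = \frac{-3 + 3}{2} = \frac{1}{2} \cdot 0 = 0$)
$v{\left(n,s \right)} = 1$ ($v{\left(n,s \right)} = 5 - 4 = 1$)
$k{\left(x \right)} = 1$ ($k{\left(x \right)} = 1^{2} = 1$)
$k{\left(\frac{1}{-184 - 54} \right)} - 35716 = 1 - 35716 = -35715$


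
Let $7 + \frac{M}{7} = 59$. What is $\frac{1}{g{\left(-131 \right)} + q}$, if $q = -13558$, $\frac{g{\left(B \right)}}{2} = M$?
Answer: $- \frac{1}{12830} \approx -7.7942 \cdot 10^{-5}$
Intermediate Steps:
$M = 364$ ($M = -49 + 7 \cdot 59 = -49 + 413 = 364$)
$g{\left(B \right)} = 728$ ($g{\left(B \right)} = 2 \cdot 364 = 728$)
$\frac{1}{g{\left(-131 \right)} + q} = \frac{1}{728 - 13558} = \frac{1}{-12830} = - \frac{1}{12830}$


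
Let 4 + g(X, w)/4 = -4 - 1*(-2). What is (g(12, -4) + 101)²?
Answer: 5929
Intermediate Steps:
g(X, w) = -24 (g(X, w) = -16 + 4*(-4 - 1*(-2)) = -16 + 4*(-4 + 2) = -16 + 4*(-2) = -16 - 8 = -24)
(g(12, -4) + 101)² = (-24 + 101)² = 77² = 5929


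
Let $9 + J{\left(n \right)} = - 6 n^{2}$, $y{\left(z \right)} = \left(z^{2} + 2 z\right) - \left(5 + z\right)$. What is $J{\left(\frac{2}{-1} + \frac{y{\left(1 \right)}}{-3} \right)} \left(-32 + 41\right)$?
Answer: $-135$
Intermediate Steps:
$y{\left(z \right)} = -5 + z + z^{2}$
$J{\left(n \right)} = -9 - 6 n^{2}$
$J{\left(\frac{2}{-1} + \frac{y{\left(1 \right)}}{-3} \right)} \left(-32 + 41\right) = \left(-9 - 6 \left(\frac{2}{-1} + \frac{-5 + 1 + 1^{2}}{-3}\right)^{2}\right) \left(-32 + 41\right) = \left(-9 - 6 \left(2 \left(-1\right) + \left(-5 + 1 + 1\right) \left(- \frac{1}{3}\right)\right)^{2}\right) 9 = \left(-9 - 6 \left(-2 - -1\right)^{2}\right) 9 = \left(-9 - 6 \left(-2 + 1\right)^{2}\right) 9 = \left(-9 - 6 \left(-1\right)^{2}\right) 9 = \left(-9 - 6\right) 9 = \left(-15\right) 9 = -135$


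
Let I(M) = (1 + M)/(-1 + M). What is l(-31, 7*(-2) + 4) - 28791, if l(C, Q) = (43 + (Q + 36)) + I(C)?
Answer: -459537/16 ≈ -28721.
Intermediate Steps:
I(M) = (1 + M)/(-1 + M)
l(C, Q) = 79 + Q + (1 + C)/(-1 + C) (l(C, Q) = (43 + (Q + 36)) + (1 + C)/(-1 + C) = (43 + (36 + Q)) + (1 + C)/(-1 + C) = (79 + Q) + (1 + C)/(-1 + C) = 79 + Q + (1 + C)/(-1 + C))
l(-31, 7*(-2) + 4) - 28791 = (1 - 31 + (-1 - 31)*(79 + (7*(-2) + 4)))/(-1 - 31) - 28791 = (1 - 31 - 32*(79 + (-14 + 4)))/(-32) - 28791 = -(1 - 31 - 32*(79 - 10))/32 - 28791 = -(1 - 31 - 32*69)/32 - 28791 = -(1 - 31 - 2208)/32 - 28791 = -1/32*(-2238) - 28791 = 1119/16 - 28791 = -459537/16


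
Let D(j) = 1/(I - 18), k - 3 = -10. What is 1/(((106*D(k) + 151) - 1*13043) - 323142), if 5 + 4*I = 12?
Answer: -65/21842634 ≈ -2.9758e-6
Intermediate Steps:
I = 7/4 (I = -5/4 + (¼)*12 = -5/4 + 3 = 7/4 ≈ 1.7500)
k = -7 (k = 3 - 10 = -7)
D(j) = -4/65 (D(j) = 1/(7/4 - 18) = 1/(-65/4) = -4/65)
1/(((106*D(k) + 151) - 1*13043) - 323142) = 1/(((106*(-4/65) + 151) - 1*13043) - 323142) = 1/(((-424/65 + 151) - 13043) - 323142) = 1/((9391/65 - 13043) - 323142) = 1/(-838404/65 - 323142) = 1/(-21842634/65) = -65/21842634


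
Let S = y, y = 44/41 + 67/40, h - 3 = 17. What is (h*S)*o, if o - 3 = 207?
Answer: 473235/41 ≈ 11542.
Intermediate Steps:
h = 20 (h = 3 + 17 = 20)
y = 4507/1640 (y = 44*(1/41) + 67*(1/40) = 44/41 + 67/40 = 4507/1640 ≈ 2.7482)
o = 210 (o = 3 + 207 = 210)
S = 4507/1640 ≈ 2.7482
(h*S)*o = (20*(4507/1640))*210 = (4507/82)*210 = 473235/41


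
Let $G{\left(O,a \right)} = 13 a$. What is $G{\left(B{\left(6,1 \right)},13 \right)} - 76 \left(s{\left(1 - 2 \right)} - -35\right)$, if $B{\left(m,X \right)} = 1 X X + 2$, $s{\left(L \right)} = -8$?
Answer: $-1883$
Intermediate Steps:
$B{\left(m,X \right)} = 2 + X^{2}$ ($B{\left(m,X \right)} = X X + 2 = X^{2} + 2 = 2 + X^{2}$)
$G{\left(B{\left(6,1 \right)},13 \right)} - 76 \left(s{\left(1 - 2 \right)} - -35\right) = 13 \cdot 13 - 76 \left(-8 - -35\right) = 169 - 76 \left(-8 + 35\right) = 169 - 2052 = -1883$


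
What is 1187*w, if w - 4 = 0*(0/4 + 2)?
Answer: 4748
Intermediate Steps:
w = 4 (w = 4 + 0*(0/4 + 2) = 4 + 0*(0*(1/4) + 2) = 4 + 0*(0 + 2) = 4 + 0*2 = 4 + 0 = 4)
1187*w = 1187*4 = 4748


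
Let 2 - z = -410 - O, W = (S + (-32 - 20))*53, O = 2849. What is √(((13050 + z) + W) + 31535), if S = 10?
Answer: 2*√11405 ≈ 213.59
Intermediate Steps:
W = -2226 (W = (10 + (-32 - 20))*53 = (10 - 52)*53 = -42*53 = -2226)
z = 3261 (z = 2 - (-410 - 1*2849) = 2 - (-410 - 2849) = 2 - 1*(-3259) = 2 + 3259 = 3261)
√(((13050 + z) + W) + 31535) = √(((13050 + 3261) - 2226) + 31535) = √((16311 - 2226) + 31535) = √(14085 + 31535) = √45620 = 2*√11405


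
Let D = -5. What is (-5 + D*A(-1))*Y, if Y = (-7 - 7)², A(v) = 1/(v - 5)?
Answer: -2450/3 ≈ -816.67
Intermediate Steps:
A(v) = 1/(-5 + v)
Y = 196 (Y = (-14)² = 196)
(-5 + D*A(-1))*Y = (-5 - 5/(-5 - 1))*196 = (-5 - 5/(-6))*196 = (-5 - 5*(-⅙))*196 = (-5 + ⅚)*196 = -25/6*196 = -2450/3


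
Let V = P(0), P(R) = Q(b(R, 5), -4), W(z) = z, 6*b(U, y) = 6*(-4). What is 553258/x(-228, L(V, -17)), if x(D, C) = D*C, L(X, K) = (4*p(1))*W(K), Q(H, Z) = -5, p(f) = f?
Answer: 276629/7752 ≈ 35.685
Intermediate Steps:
b(U, y) = -4 (b(U, y) = (6*(-4))/6 = (⅙)*(-24) = -4)
P(R) = -5
V = -5
L(X, K) = 4*K (L(X, K) = (4*1)*K = 4*K)
x(D, C) = C*D
553258/x(-228, L(V, -17)) = 553258/(((4*(-17))*(-228))) = 553258/((-68*(-228))) = 553258/15504 = 553258*(1/15504) = 276629/7752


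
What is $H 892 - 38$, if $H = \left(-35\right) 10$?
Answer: $-312238$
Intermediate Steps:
$H = -350$
$H 892 - 38 = \left(-350\right) 892 - 38 = -312200 - 38 = -312238$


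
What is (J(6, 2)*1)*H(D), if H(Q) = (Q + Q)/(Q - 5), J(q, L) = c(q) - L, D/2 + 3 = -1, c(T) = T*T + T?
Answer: 640/13 ≈ 49.231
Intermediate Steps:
c(T) = T + T² (c(T) = T² + T = T + T²)
D = -8 (D = -6 + 2*(-1) = -6 - 2 = -8)
J(q, L) = -L + q*(1 + q) (J(q, L) = q*(1 + q) - L = -L + q*(1 + q))
H(Q) = 2*Q/(-5 + Q) (H(Q) = (2*Q)/(-5 + Q) = 2*Q/(-5 + Q))
(J(6, 2)*1)*H(D) = ((-1*2 + 6*(1 + 6))*1)*(2*(-8)/(-5 - 8)) = ((-2 + 6*7)*1)*(2*(-8)/(-13)) = ((-2 + 42)*1)*(2*(-8)*(-1/13)) = (40*1)*(16/13) = 40*(16/13) = 640/13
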